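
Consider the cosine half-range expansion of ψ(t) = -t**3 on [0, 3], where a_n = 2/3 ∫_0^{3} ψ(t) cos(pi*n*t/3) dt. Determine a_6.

a_6 = 2/3 ∫_0^{3} (-t**3) cos(2*pi*t) dt.
Integrating by parts three times (tabular method), an antiderivative of (-t**3) cos(2*pi*t) is -t**3*sin(2*pi*t)/(2*pi) - 3*t**2*cos(2*pi*t)/(4*pi**2) + 3*t*sin(2*pi*t)/(4*pi**3) + 3*cos(2*pi*t)/(8*pi**4); evaluating from 0 to 3: ∫_{0}^{3} (-t**3) cos(2*pi*t) dt = (3*(1 - 18*pi**2)/(8*pi**4)) - (3/(8*pi**4)) = -27/(4*pi**2).
Hence a_6 = (2/3)·(-27/(4*pi**2)) = -9/(2*pi**2).

-9/(2*pi**2)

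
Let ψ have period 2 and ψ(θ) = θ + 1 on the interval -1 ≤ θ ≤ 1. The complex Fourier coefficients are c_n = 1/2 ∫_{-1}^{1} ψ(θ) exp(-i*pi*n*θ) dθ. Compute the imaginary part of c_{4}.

1/(4*pi)

Since ψ is real-valued, Im(c_{4}) = -1/2 ∫_{-1}^{1} ψ(θ) sin(4*pi*θ) dθ = -b_{4}/2.
Integrating by parts (boundary term plus one more integral), an antiderivative of (θ + 1) sin(4*pi*θ) is -θ*cos(4*pi*θ)/(4*pi) + sin(4*pi*θ)/(16*pi**2) - cos(4*pi*θ)/(4*pi); evaluating from -1 to 1: ∫_{-1}^{1} (θ + 1) sin(4*pi*θ) dθ = (-1/(2*pi)) - (0) = -1/(2*pi).
Hence Im(c_{4}) = (-1/2)·(-1/(2*pi)) = 1/(4*pi).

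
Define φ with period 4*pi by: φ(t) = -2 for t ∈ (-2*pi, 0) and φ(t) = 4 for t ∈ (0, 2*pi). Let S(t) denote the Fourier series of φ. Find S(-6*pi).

t = -6*pi differs from t = 2*pi by -2 full period(s), and the series is 4*pi-periodic.
At t = 2*pi the one-sided limits are φ(2*pi^-) = 4 and φ(2*pi^+) = -2.
By Dirichlet's theorem the series converges to their average, [(4) + (-2)]/2 = 1.

1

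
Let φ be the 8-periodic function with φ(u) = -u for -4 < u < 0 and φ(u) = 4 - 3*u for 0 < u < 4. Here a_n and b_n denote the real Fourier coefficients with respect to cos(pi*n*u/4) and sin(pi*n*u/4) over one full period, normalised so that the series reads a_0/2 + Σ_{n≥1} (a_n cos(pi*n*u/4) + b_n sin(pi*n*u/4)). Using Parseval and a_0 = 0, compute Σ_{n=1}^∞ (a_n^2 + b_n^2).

Parseval: a_0^2/2 + Σ_{n≥1} (a_n^2+b_n^2) = 1/4 ∫_{-4}^{4} φ(u)^2 du = 64/3.
Subtract a_0^2/2 = 0: Σ (a_n^2+b_n^2) = 64/3.

64/3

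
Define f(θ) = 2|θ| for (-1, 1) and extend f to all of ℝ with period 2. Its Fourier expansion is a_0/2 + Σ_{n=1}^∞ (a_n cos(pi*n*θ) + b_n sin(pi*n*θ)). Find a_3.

a_3 = ∫_{-1}^{1} f(θ) cos(3*pi*θ) dθ.
f is even and cos(3*pi*θ) is even, so the integrand is even and a_3 = 2 ∫_0^{1} f(θ) cos(3*pi*θ) dθ.
Integrating by parts (boundary term plus one more integral), an antiderivative of (2*θ) cos(3*pi*θ) is 2*θ*sin(3*pi*θ)/(3*pi) + 2*cos(3*pi*θ)/(9*pi**2); evaluating from 0 to 1: ∫_{0}^{1} (2*θ) cos(3*pi*θ) dθ = (-2/(9*pi**2)) - (2/(9*pi**2)) = -4/(9*pi**2).
Hence a_3 = 2·(-4/(9*pi**2)) = -8/(9*pi**2).

-8/(9*pi**2)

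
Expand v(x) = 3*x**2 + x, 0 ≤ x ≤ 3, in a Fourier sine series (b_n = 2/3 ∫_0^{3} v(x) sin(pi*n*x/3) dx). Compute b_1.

b_1 = 2/3 ∫_0^{3} (3*x**2 + x) sin(pi*x/3) dx.
Integrating by parts twice (tabular method), an antiderivative of (3*x**2 + x) sin(pi*x/3) is -9*x**2*cos(pi*x/3)/pi + 54*x*sin(pi*x/3)/pi**2 - 3*x*cos(pi*x/3)/pi + 9*sin(pi*x/3)/pi**2 + 162*cos(pi*x/3)/pi**3; evaluating from 0 to 3: ∫_{0}^{3} (3*x**2 + x) sin(pi*x/3) dx = (-162/pi**3 + 90/pi) - (162/pi**3) = -324/pi**3 + 90/pi.
Hence b_1 = (2/3)·(-324/pi**3 + 90/pi) = -216/pi**3 + 60/pi.

-216/pi**3 + 60/pi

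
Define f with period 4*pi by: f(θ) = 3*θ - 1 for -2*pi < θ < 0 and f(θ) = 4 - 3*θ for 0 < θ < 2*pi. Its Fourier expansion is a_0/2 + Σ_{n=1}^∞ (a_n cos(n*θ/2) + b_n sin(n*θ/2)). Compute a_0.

a_0 = (1/(2*pi)) ∫_{-2*pi}^{2*pi} f(θ) dθ = (1/(2*pi)) · (6*pi*(1 - 2*pi)) = 3 - 6*pi.

3 - 6*pi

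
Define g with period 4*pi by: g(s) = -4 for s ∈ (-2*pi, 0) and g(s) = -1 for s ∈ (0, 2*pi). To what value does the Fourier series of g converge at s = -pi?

g is continuous at s = -pi with value -4, so the series converges to -4 there.

-4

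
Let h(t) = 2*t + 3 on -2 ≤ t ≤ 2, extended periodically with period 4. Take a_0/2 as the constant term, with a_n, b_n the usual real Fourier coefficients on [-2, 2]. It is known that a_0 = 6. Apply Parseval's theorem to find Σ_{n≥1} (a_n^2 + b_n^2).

32/3

Parseval: a_0^2/2 + Σ_{n≥1} (a_n^2+b_n^2) = 1/2 ∫_{-2}^{2} h(t)^2 dt = 86/3.
Subtract a_0^2/2 = 18: Σ (a_n^2+b_n^2) = 32/3.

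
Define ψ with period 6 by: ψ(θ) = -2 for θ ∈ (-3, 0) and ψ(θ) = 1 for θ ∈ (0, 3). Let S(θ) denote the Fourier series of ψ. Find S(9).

θ = 9 differs from θ = 3 by 1 full period(s), and the series is 6-periodic.
At θ = 3 the one-sided limits are ψ(3^-) = 1 and ψ(3^+) = -2.
By Dirichlet's theorem the series converges to their average, [(1) + (-2)]/2 = -1/2.

-1/2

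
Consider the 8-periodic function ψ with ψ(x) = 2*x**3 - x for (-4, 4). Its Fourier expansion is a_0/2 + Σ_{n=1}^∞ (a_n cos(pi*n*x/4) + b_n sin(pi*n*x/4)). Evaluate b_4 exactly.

b_4 = 1/4 ∫_{-4}^{4} ψ(x) sin(pi*x) dx.
ψ is odd and sin(pi*x) is odd, so the integrand is even and b_4 = 1/2 ∫_0^{4} ψ(x) sin(pi*x) dx.
Integrating by parts three times (tabular method), an antiderivative of (2*x**3 - x) sin(pi*x) is -2*x**3*cos(pi*x)/pi + 6*x**2*sin(pi*x)/pi**2 + x*cos(pi*x)/pi + 12*x*cos(pi*x)/pi**3 - 12*sin(pi*x)/pi**4 - sin(pi*x)/pi**2; evaluating from 0 to 4: ∫_{0}^{4} (2*x**3 - x) sin(pi*x) dx = (-124/pi + 48/pi**3) - (0) = -124/pi + 48/pi**3.
Hence b_4 = (1/2)·(-124/pi + 48/pi**3) = -62/pi + 24/pi**3.

-62/pi + 24/pi**3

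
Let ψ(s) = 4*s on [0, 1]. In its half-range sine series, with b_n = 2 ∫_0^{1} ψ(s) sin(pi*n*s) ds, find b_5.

b_5 = 2 ∫_0^{1} (4*s) sin(5*pi*s) ds.
Integrating by parts (boundary term plus one more integral), an antiderivative of (4*s) sin(5*pi*s) is -4*s*cos(5*pi*s)/(5*pi) + 4*sin(5*pi*s)/(25*pi**2); evaluating from 0 to 1: ∫_{0}^{1} (4*s) sin(5*pi*s) ds = (4/(5*pi)) - (0) = 4/(5*pi).
Hence b_5 = 2·(4/(5*pi)) = 8/(5*pi).

8/(5*pi)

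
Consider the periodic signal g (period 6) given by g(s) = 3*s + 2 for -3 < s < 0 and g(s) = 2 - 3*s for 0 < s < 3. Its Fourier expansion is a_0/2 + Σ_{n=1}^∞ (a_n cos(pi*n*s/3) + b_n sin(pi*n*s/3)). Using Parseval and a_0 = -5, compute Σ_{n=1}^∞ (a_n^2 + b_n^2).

27/2

Parseval: a_0^2/2 + Σ_{n≥1} (a_n^2+b_n^2) = 1/3 ∫_{-3}^{3} g(s)^2 ds = 26.
Subtract a_0^2/2 = 25/2: Σ (a_n^2+b_n^2) = 27/2.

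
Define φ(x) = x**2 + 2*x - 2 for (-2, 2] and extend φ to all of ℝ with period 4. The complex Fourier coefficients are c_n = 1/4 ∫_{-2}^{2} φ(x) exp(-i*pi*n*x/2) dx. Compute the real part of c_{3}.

-8/(9*pi**2)

Since φ is real-valued, Re(c_{3}) = 1/4 ∫_{-2}^{2} φ(x) cos(3*pi*x/2) dx = a_{3}/2.
Integrating by parts twice (tabular method), an antiderivative of (x**2 + 2*x - 2) cos(3*pi*x/2) is 2*x**2*sin(3*pi*x/2)/(3*pi) + 4*x*sin(3*pi*x/2)/(3*pi) + 8*x*cos(3*pi*x/2)/(9*pi**2) - 4*sin(3*pi*x/2)/(3*pi) - 16*sin(3*pi*x/2)/(27*pi**3) + 8*cos(3*pi*x/2)/(9*pi**2); evaluating from -2 to 2: ∫_{-2}^{2} (x**2 + 2*x - 2) cos(3*pi*x/2) dx = (-8/(3*pi**2)) - (8/(9*pi**2)) = -32/(9*pi**2).
Hence Re(c_{3}) = (1/4)·(-32/(9*pi**2)) = -8/(9*pi**2).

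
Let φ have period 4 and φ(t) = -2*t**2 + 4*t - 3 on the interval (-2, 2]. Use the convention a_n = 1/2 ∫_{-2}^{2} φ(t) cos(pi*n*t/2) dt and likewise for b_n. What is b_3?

16/(3*pi)

b_3 = 1/2 ∫_{-2}^{2} φ(t) sin(3*pi*t/2) dt.
Integrating by parts twice (tabular method), an antiderivative of (-2*t**2 + 4*t - 3) sin(3*pi*t/2) is 4*t**2*cos(3*pi*t/2)/(3*pi) - 16*t*sin(3*pi*t/2)/(9*pi**2) - 8*t*cos(3*pi*t/2)/(3*pi) + 16*sin(3*pi*t/2)/(9*pi**2) - 32*cos(3*pi*t/2)/(27*pi**3) + 2*cos(3*pi*t/2)/pi; evaluating from -2 to 2: ∫_{-2}^{2} (-2*t**2 + 4*t - 3) sin(3*pi*t/2) dt = (-2/pi + 32/(27*pi**3)) - (2*(16 - 171*pi**2)/(27*pi**3)) = 32/(3*pi).
Hence b_3 = (1/2)·(32/(3*pi)) = 16/(3*pi).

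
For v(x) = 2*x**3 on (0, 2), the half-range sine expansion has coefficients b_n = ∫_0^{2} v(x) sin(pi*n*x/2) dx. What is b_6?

8*(1 - 6*pi**2)/(9*pi**3)

b_6 = ∫_0^{2} (2*x**3) sin(3*pi*x) dx.
Integrating by parts three times (tabular method), an antiderivative of (2*x**3) sin(3*pi*x) is -2*x**3*cos(3*pi*x)/(3*pi) + 2*x**2*sin(3*pi*x)/(3*pi**2) + 4*x*cos(3*pi*x)/(9*pi**3) - 4*sin(3*pi*x)/(27*pi**4); evaluating from 0 to 2: ∫_{0}^{2} (2*x**3) sin(3*pi*x) dx = (8*(1 - 6*pi**2)/(9*pi**3)) - (0) = 8*(1 - 6*pi**2)/(9*pi**3).
Hence b_6 = 8*(1 - 6*pi**2)/(9*pi**3).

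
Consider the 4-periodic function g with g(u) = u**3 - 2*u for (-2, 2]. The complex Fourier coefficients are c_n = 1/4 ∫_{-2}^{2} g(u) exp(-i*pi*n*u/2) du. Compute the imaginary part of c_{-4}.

(3/4 - pi**2)/pi**3

Since g is real-valued, Im(c_{-4}) = -1/4 ∫_{-2}^{2} g(u) sin(-2*pi*u) du = b_{4}/2.
g is odd and sin(-2*pi*u) is odd, so the integrand is even: ∫_{-2}^{2} g(u) sin(-2*pi*u) du = 2∫_0^{2} g(u) sin(-2*pi*u) du.
Integrating by parts three times (tabular method), an antiderivative of (u**3 - 2*u) sin(-2*pi*u) is u**3*cos(2*pi*u)/(2*pi) - 3*u**2*sin(2*pi*u)/(4*pi**2) - u*cos(2*pi*u)/pi - 3*u*cos(2*pi*u)/(4*pi**3) + 3*sin(2*pi*u)/(8*pi**4) + sin(2*pi*u)/(2*pi**2); evaluating from 0 to 2: ∫_{0}^{2} (u**3 - 2*u) sin(-2*pi*u) du = (-3/(2*pi**3) + 2/pi) - (0) = -3/(2*pi**3) + 2/pi.
So ∫_{-2}^{2} g(u) sin(-2*pi*u) du = -3/pi**3 + 4/pi.
Hence Im(c_{-4}) = (-1/4)·(-3/pi**3 + 4/pi) = (3/4 - pi**2)/pi**3.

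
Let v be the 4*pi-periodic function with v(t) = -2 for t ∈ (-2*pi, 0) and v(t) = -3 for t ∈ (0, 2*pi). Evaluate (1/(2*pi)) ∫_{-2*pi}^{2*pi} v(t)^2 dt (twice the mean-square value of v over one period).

(1/(2*pi)) ∫_{-2*pi}^{2*pi} v(t)^2 dt = (1/(2*pi)) · (26*pi) = 13.

13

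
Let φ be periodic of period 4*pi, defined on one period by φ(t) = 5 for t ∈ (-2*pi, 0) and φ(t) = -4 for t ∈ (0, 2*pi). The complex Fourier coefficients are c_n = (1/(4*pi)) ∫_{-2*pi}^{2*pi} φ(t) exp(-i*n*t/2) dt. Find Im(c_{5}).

Since φ is real-valued, Im(c_{5}) = -(1/(4*pi)) ∫_{-2*pi}^{2*pi} φ(t) sin(5*t/2) dt = -b_{5}/2.
Split the integral at the breakpoints.
Directly, an antiderivative of (5) sin(5*t/2) is -2*cos(5*t/2); evaluating from -2*pi to 0: ∫_{-2*pi}^{0} (5) sin(5*t/2) dt = (-2) - (2) = -4.
Directly, an antiderivative of (-4) sin(5*t/2) is 8*cos(5*t/2)/5; evaluating from 0 to 2*pi: ∫_{0}^{2*pi} (-4) sin(5*t/2) dt = (-8/5) - (8/5) = -16/5.
So ∫_{-2*pi}^{2*pi} φ(t) sin(5*t/2) dt = -36/5.
Hence Im(c_{5}) = (-1/(4*pi))·(-36/5) = 9/(5*pi).

9/(5*pi)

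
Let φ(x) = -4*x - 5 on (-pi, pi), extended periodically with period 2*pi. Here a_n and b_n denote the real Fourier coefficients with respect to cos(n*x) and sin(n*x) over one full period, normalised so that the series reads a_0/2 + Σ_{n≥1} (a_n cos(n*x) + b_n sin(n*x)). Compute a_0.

-10

a_0 = 1/pi ∫_{-pi}^{pi} φ(x) dx = 1/pi · (-10*pi) = -10.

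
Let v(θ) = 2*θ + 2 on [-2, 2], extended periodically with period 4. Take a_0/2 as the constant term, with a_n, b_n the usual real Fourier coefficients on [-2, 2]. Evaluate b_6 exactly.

b_6 = 1/2 ∫_{-2}^{2} v(θ) sin(3*pi*θ) dθ.
Integrating by parts (boundary term plus one more integral), an antiderivative of (2*θ + 2) sin(3*pi*θ) is -2*θ*cos(3*pi*θ)/(3*pi) + 2*sin(3*pi*θ)/(9*pi**2) - 2*cos(3*pi*θ)/(3*pi); evaluating from -2 to 2: ∫_{-2}^{2} (2*θ + 2) sin(3*pi*θ) dθ = (-2/pi) - (2/(3*pi)) = -8/(3*pi).
Hence b_6 = (1/2)·(-8/(3*pi)) = -4/(3*pi).

-4/(3*pi)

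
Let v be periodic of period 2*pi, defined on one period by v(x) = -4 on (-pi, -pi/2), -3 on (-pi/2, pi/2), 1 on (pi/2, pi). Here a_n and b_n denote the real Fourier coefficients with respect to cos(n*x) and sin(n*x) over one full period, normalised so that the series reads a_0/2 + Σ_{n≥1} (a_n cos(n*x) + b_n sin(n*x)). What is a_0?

-9/2

a_0 = 1/pi ∫_{-pi}^{pi} v(x) dx = 1/pi · (-9*pi/2) = -9/2.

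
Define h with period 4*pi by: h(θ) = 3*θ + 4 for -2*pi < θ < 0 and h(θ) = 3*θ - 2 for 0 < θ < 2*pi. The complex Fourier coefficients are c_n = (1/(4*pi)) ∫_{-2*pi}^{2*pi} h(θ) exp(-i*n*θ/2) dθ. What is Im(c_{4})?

3/2

Since h is real-valued, Im(c_{4}) = -(1/(4*pi)) ∫_{-2*pi}^{2*pi} h(θ) sin(2*θ) dθ = -b_{4}/2.
Split the integral at the breakpoints.
Integrating by parts (boundary term plus one more integral), an antiderivative of (3*θ + 4) sin(2*θ) is -3*θ*cos(2*θ)/2 + 3*sin(2*θ)/4 - 2*cos(2*θ); evaluating from -2*pi to 0: ∫_{-2*pi}^{0} (3*θ + 4) sin(2*θ) dθ = (-2) - (-2 + 3*pi) = -3*pi.
Integrating by parts (boundary term plus one more integral), an antiderivative of (3*θ - 2) sin(2*θ) is -3*θ*cos(2*θ)/2 + 3*sin(2*θ)/4 + cos(2*θ); evaluating from 0 to 2*pi: ∫_{0}^{2*pi} (3*θ - 2) sin(2*θ) dθ = (1 - 3*pi) - (1) = -3*pi.
So ∫_{-2*pi}^{2*pi} h(θ) sin(2*θ) dθ = -6*pi.
Hence Im(c_{4}) = (-1/(4*pi))·(-6*pi) = 3/2.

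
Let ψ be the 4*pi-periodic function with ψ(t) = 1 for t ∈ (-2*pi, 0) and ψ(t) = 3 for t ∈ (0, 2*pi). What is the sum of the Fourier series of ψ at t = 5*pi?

t = 5*pi differs from t = pi by 1 full period(s), and the series is 4*pi-periodic.
ψ is continuous at t = pi with value 3, so the series converges to 3 there.

3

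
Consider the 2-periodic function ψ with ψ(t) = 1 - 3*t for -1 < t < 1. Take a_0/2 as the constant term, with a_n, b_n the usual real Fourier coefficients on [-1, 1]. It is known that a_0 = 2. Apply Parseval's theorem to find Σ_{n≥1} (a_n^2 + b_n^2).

Parseval: a_0^2/2 + Σ_{n≥1} (a_n^2+b_n^2) = ∫_{-1}^{1} ψ(t)^2 dt = 8.
Subtract a_0^2/2 = 2: Σ (a_n^2+b_n^2) = 6.

6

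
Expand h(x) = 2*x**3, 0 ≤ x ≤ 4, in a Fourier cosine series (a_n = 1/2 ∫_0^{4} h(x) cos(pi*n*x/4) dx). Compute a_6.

64/(3*pi**2)

a_6 = 1/2 ∫_0^{4} (2*x**3) cos(3*pi*x/2) dx.
Integrating by parts three times (tabular method), an antiderivative of (2*x**3) cos(3*pi*x/2) is 4*x**3*sin(3*pi*x/2)/(3*pi) + 8*x**2*cos(3*pi*x/2)/(3*pi**2) - 32*x*sin(3*pi*x/2)/(9*pi**3) - 64*cos(3*pi*x/2)/(27*pi**4); evaluating from 0 to 4: ∫_{0}^{4} (2*x**3) cos(3*pi*x/2) dx = (64*(-1 + 18*pi**2)/(27*pi**4)) - (-64/(27*pi**4)) = 128/(3*pi**2).
Hence a_6 = (1/2)·(128/(3*pi**2)) = 64/(3*pi**2).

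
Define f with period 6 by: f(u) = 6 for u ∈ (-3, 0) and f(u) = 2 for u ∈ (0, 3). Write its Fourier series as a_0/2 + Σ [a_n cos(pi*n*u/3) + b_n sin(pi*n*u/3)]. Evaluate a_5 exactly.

a_5 = 1/3 ∫_{-3}^{3} f(u) cos(5*pi*u/3) du.
Split the integral at the breakpoints.
Directly, an antiderivative of (6) cos(5*pi*u/3) is 18*sin(5*pi*u/3)/(5*pi); evaluating from -3 to 0: ∫_{-3}^{0} (6) cos(5*pi*u/3) du = (0) - (0) = 0.
Directly, an antiderivative of (2) cos(5*pi*u/3) is 6*sin(5*pi*u/3)/(5*pi); evaluating from 0 to 3: ∫_{0}^{3} (2) cos(5*pi*u/3) du = (0) - (0) = 0.
Summing the pieces and multiplying by (1/3) gives a_5 = 0.

0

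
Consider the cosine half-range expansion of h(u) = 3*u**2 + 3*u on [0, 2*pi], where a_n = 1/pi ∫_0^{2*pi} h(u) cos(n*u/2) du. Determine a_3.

a_3 = 1/pi ∫_0^{2*pi} (3*u**2 + 3*u) cos(3*u/2) du.
Integrating by parts twice (tabular method), an antiderivative of (3*u**2 + 3*u) cos(3*u/2) is 2*u**2*sin(3*u/2) + 2*u*sin(3*u/2) + 8*u*cos(3*u/2)/3 - 16*sin(3*u/2)/9 + 4*cos(3*u/2)/3; evaluating from 0 to 2*pi: ∫_{0}^{2*pi} (3*u**2 + 3*u) cos(3*u/2) du = (-16*pi/3 - 4/3) - (4/3) = -16*pi/3 - 8/3.
Hence a_3 = (1/pi)·(-16*pi/3 - 8/3) = 8*(-2*pi - 1)/(3*pi).

8*(-2*pi - 1)/(3*pi)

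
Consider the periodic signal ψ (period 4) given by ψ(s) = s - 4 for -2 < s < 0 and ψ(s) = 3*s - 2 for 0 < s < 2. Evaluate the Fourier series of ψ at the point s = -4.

s = -4 differs from s = 0 by -1 full period(s), and the series is 4-periodic.
At s = 0 the one-sided limits are ψ(0^-) = -4 and ψ(0^+) = -2.
By Dirichlet's theorem the series converges to their average, [(-4) + (-2)]/2 = -3.

-3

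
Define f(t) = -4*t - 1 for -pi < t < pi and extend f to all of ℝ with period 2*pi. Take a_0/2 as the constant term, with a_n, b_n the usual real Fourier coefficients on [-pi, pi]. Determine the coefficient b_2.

4

b_2 = 1/pi ∫_{-pi}^{pi} f(t) sin(2*t) dt.
Integrating by parts (boundary term plus one more integral), an antiderivative of (-4*t - 1) sin(2*t) is 2*t*cos(2*t) - sin(2*t) + cos(2*t)/2; evaluating from -pi to pi: ∫_{-pi}^{pi} (-4*t - 1) sin(2*t) dt = (1/2 + 2*pi) - (1/2 - 2*pi) = 4*pi.
Hence b_2 = (1/pi)·(4*pi) = 4.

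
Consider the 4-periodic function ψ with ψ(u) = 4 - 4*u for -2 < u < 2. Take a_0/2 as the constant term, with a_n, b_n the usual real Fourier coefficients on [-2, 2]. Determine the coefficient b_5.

-16/(5*pi)

b_5 = 1/2 ∫_{-2}^{2} ψ(u) sin(5*pi*u/2) du.
Integrating by parts (boundary term plus one more integral), an antiderivative of (4 - 4*u) sin(5*pi*u/2) is 8*u*cos(5*pi*u/2)/(5*pi) - 16*sin(5*pi*u/2)/(25*pi**2) - 8*cos(5*pi*u/2)/(5*pi); evaluating from -2 to 2: ∫_{-2}^{2} (4 - 4*u) sin(5*pi*u/2) du = (-8/(5*pi)) - (24/(5*pi)) = -32/(5*pi).
Hence b_5 = (1/2)·(-32/(5*pi)) = -16/(5*pi).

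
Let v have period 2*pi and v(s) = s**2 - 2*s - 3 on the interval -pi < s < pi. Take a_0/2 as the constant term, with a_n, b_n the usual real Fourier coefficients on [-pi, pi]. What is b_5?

-4/5

b_5 = 1/pi ∫_{-pi}^{pi} v(s) sin(5*s) ds.
Integrating by parts twice (tabular method), an antiderivative of (s**2 - 2*s - 3) sin(5*s) is -s**2*cos(5*s)/5 + 2*s*sin(5*s)/25 + 2*s*cos(5*s)/5 - 2*sin(5*s)/25 + 77*cos(5*s)/125; evaluating from -pi to pi: ∫_{-pi}^{pi} (s**2 - 2*s - 3) sin(5*s) ds = (-2*pi/5 - 77/125 + pi**2/5) - (-77/125 + 2*pi/5 + pi**2/5) = -4*pi/5.
Hence b_5 = (1/pi)·(-4*pi/5) = -4/5.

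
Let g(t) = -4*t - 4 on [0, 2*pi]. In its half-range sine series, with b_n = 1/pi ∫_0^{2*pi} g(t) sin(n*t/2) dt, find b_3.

16*(-pi - 1)/(3*pi)

b_3 = 1/pi ∫_0^{2*pi} (-4*t - 4) sin(3*t/2) dt.
Integrating by parts (boundary term plus one more integral), an antiderivative of (-4*t - 4) sin(3*t/2) is 8*t*cos(3*t/2)/3 - 16*sin(3*t/2)/9 + 8*cos(3*t/2)/3; evaluating from 0 to 2*pi: ∫_{0}^{2*pi} (-4*t - 4) sin(3*t/2) dt = (-16*pi/3 - 8/3) - (8/3) = -16*pi/3 - 16/3.
Hence b_3 = (1/pi)·(-16*pi/3 - 16/3) = 16*(-pi - 1)/(3*pi).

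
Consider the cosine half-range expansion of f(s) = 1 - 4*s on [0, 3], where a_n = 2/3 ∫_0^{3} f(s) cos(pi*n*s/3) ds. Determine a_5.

48/(25*pi**2)

a_5 = 2/3 ∫_0^{3} (1 - 4*s) cos(5*pi*s/3) ds.
Integrating by parts (boundary term plus one more integral), an antiderivative of (1 - 4*s) cos(5*pi*s/3) is -12*s*sin(5*pi*s/3)/(5*pi) + 3*sin(5*pi*s/3)/(5*pi) - 36*cos(5*pi*s/3)/(25*pi**2); evaluating from 0 to 3: ∫_{0}^{3} (1 - 4*s) cos(5*pi*s/3) ds = (36/(25*pi**2)) - (-36/(25*pi**2)) = 72/(25*pi**2).
Hence a_5 = (2/3)·(72/(25*pi**2)) = 48/(25*pi**2).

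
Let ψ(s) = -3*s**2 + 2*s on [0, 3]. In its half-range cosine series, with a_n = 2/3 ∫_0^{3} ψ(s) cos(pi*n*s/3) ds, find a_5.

a_5 = 2/3 ∫_0^{3} (-3*s**2 + 2*s) cos(5*pi*s/3) ds.
Integrating by parts twice (tabular method), an antiderivative of (-3*s**2 + 2*s) cos(5*pi*s/3) is -9*s**2*sin(5*pi*s/3)/(5*pi) + 6*s*sin(5*pi*s/3)/(5*pi) - 54*s*cos(5*pi*s/3)/(25*pi**2) + 162*sin(5*pi*s/3)/(125*pi**3) + 18*cos(5*pi*s/3)/(25*pi**2); evaluating from 0 to 3: ∫_{0}^{3} (-3*s**2 + 2*s) cos(5*pi*s/3) ds = (144/(25*pi**2)) - (18/(25*pi**2)) = 126/(25*pi**2).
Hence a_5 = (2/3)·(126/(25*pi**2)) = 84/(25*pi**2).

84/(25*pi**2)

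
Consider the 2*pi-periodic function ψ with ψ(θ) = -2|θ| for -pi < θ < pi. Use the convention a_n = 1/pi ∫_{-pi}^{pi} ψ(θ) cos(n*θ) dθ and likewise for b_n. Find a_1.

a_1 = 1/pi ∫_{-pi}^{pi} ψ(θ) cos(θ) dθ.
ψ is even and cos(θ) is even, so the integrand is even and a_1 = 2/pi ∫_0^{pi} ψ(θ) cos(θ) dθ.
Integrating by parts (boundary term plus one more integral), an antiderivative of (-2*θ) cos(θ) is -2*θ*sin(θ) - 2*cos(θ); evaluating from 0 to pi: ∫_{0}^{pi} (-2*θ) cos(θ) dθ = (2) - (-2) = 4.
Hence a_1 = (2/pi)·(4) = 8/pi.

8/pi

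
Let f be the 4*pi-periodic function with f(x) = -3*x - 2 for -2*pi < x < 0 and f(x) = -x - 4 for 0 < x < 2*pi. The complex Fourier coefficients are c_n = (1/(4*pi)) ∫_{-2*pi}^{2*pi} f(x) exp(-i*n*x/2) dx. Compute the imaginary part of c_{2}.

-2

Since f is real-valued, Im(c_{2}) = -(1/(4*pi)) ∫_{-2*pi}^{2*pi} f(x) sin(x) dx = -b_{2}/2.
Split the integral at the breakpoints.
Integrating by parts (boundary term plus one more integral), an antiderivative of (-3*x - 2) sin(x) is 3*x*cos(x) - 3*sin(x) + 2*cos(x); evaluating from -2*pi to 0: ∫_{-2*pi}^{0} (-3*x - 2) sin(x) dx = (2) - (2 - 6*pi) = 6*pi.
Integrating by parts (boundary term plus one more integral), an antiderivative of (-x - 4) sin(x) is x*cos(x) - sin(x) + 4*cos(x); evaluating from 0 to 2*pi: ∫_{0}^{2*pi} (-x - 4) sin(x) dx = (4 + 2*pi) - (4) = 2*pi.
So ∫_{-2*pi}^{2*pi} f(x) sin(x) dx = 8*pi.
Hence Im(c_{2}) = (-1/(4*pi))·(8*pi) = -2.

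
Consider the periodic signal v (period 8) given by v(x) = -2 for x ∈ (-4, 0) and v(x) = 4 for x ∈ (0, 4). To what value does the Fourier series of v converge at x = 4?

At x = 4 the one-sided limits are v(4^-) = 4 and v(4^+) = -2.
By Dirichlet's theorem the series converges to their average, [(4) + (-2)]/2 = 1.

1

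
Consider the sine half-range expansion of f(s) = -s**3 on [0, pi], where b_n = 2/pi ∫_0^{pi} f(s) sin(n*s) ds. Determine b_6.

b_6 = 2/pi ∫_0^{pi} (-s**3) sin(6*s) ds.
Integrating by parts three times (tabular method), an antiderivative of (-s**3) sin(6*s) is s**3*cos(6*s)/6 - s**2*sin(6*s)/12 - s*cos(6*s)/36 + sin(6*s)/216; evaluating from 0 to pi: ∫_{0}^{pi} (-s**3) sin(6*s) ds = (-pi/36 + pi**3/6) - (0) = -pi/36 + pi**3/6.
Hence b_6 = (2/pi)·(-pi/36 + pi**3/6) = -1/18 + pi**2/3.

-1/18 + pi**2/3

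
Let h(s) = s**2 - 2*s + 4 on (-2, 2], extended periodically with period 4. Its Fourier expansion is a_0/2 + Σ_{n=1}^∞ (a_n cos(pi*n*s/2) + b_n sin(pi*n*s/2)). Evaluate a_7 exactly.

a_7 = 1/2 ∫_{-2}^{2} h(s) cos(7*pi*s/2) ds.
Integrating by parts twice (tabular method), an antiderivative of (s**2 - 2*s + 4) cos(7*pi*s/2) is 2*s**2*sin(7*pi*s/2)/(7*pi) - 4*s*sin(7*pi*s/2)/(7*pi) + 8*s*cos(7*pi*s/2)/(49*pi**2) - 16*sin(7*pi*s/2)/(343*pi**3) + 8*sin(7*pi*s/2)/(7*pi) - 8*cos(7*pi*s/2)/(49*pi**2); evaluating from -2 to 2: ∫_{-2}^{2} (s**2 - 2*s + 4) cos(7*pi*s/2) ds = (-8/(49*pi**2)) - (24/(49*pi**2)) = -32/(49*pi**2).
Hence a_7 = (1/2)·(-32/(49*pi**2)) = -16/(49*pi**2).

-16/(49*pi**2)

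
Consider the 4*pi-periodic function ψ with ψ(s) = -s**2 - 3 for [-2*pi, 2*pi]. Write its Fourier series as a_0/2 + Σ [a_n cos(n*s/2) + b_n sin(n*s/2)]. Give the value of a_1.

a_1 = (1/(2*pi)) ∫_{-2*pi}^{2*pi} ψ(s) cos(s/2) ds.
ψ is even and cos(s/2) is even, so the integrand is even and a_1 = 1/pi ∫_0^{2*pi} ψ(s) cos(s/2) ds.
Integrating by parts twice (tabular method), an antiderivative of (-s**2 - 3) cos(s/2) is -2*s**2*sin(s/2) - 8*s*cos(s/2) + 10*sin(s/2); evaluating from 0 to 2*pi: ∫_{0}^{2*pi} (-s**2 - 3) cos(s/2) ds = (16*pi) - (0) = 16*pi.
Hence a_1 = (1/pi)·(16*pi) = 16.

16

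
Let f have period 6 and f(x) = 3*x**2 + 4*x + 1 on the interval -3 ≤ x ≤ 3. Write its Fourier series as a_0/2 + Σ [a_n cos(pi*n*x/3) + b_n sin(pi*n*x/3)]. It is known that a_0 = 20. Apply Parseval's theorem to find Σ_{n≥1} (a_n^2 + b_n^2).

1128/5

Parseval: a_0^2/2 + Σ_{n≥1} (a_n^2+b_n^2) = 1/3 ∫_{-3}^{3} f(x)^2 dx = 2128/5.
Subtract a_0^2/2 = 200: Σ (a_n^2+b_n^2) = 1128/5.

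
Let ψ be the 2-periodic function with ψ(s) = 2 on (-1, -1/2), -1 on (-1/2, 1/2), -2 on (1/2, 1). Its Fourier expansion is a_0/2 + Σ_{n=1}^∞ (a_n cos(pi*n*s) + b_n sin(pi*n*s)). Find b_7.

-4/(7*pi)

b_7 = ∫_{-1}^{1} ψ(s) sin(7*pi*s) ds.
Split the integral at the breakpoints.
Directly, an antiderivative of (2) sin(7*pi*s) is -2*cos(7*pi*s)/(7*pi); evaluating from -1 to -1/2: ∫_{-1}^{-1/2} (2) sin(7*pi*s) ds = (0) - (2/(7*pi)) = -2/(7*pi).
Directly, an antiderivative of (-1) sin(7*pi*s) is cos(7*pi*s)/(7*pi); evaluating from -1/2 to 1/2: ∫_{-1/2}^{1/2} (-1) sin(7*pi*s) ds = (0) - (0) = 0.
Directly, an antiderivative of (-2) sin(7*pi*s) is 2*cos(7*pi*s)/(7*pi); evaluating from 1/2 to 1: ∫_{1/2}^{1} (-2) sin(7*pi*s) ds = (-2/(7*pi)) - (0) = -2/(7*pi).
Summing the pieces gives b_7 = -4/(7*pi).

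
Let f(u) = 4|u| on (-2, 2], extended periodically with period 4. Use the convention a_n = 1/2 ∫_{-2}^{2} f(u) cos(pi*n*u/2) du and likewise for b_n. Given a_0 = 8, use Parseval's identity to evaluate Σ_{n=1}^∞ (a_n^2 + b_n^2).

Parseval: a_0^2/2 + Σ_{n≥1} (a_n^2+b_n^2) = 1/2 ∫_{-2}^{2} f(u)^2 du = 128/3.
Subtract a_0^2/2 = 32: Σ (a_n^2+b_n^2) = 32/3.

32/3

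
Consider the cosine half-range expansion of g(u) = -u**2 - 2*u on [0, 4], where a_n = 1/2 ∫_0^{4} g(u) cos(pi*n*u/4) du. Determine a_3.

32/(3*pi**2)

a_3 = 1/2 ∫_0^{4} (-u**2 - 2*u) cos(3*pi*u/4) du.
Integrating by parts twice (tabular method), an antiderivative of (-u**2 - 2*u) cos(3*pi*u/4) is -4*u**2*sin(3*pi*u/4)/(3*pi) - 8*u*sin(3*pi*u/4)/(3*pi) - 32*u*cos(3*pi*u/4)/(9*pi**2) + 128*sin(3*pi*u/4)/(27*pi**3) - 32*cos(3*pi*u/4)/(9*pi**2); evaluating from 0 to 4: ∫_{0}^{4} (-u**2 - 2*u) cos(3*pi*u/4) du = (160/(9*pi**2)) - (-32/(9*pi**2)) = 64/(3*pi**2).
Hence a_3 = (1/2)·(64/(3*pi**2)) = 32/(3*pi**2).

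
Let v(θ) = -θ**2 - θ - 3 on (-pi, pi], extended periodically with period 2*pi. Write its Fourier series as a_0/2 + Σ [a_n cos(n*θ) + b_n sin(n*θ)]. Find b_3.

-2/3

b_3 = 1/pi ∫_{-pi}^{pi} v(θ) sin(3*θ) dθ.
Integrating by parts twice (tabular method), an antiderivative of (-θ**2 - θ - 3) sin(3*θ) is θ**2*cos(3*θ)/3 - 2*θ*sin(3*θ)/9 + θ*cos(3*θ)/3 - sin(3*θ)/9 + 25*cos(3*θ)/27; evaluating from -pi to pi: ∫_{-pi}^{pi} (-θ**2 - θ - 3) sin(3*θ) dθ = (-pi**2/3 - pi/3 - 25/27) - (-pi**2/3 - 25/27 + pi/3) = -2*pi/3.
Hence b_3 = (1/pi)·(-2*pi/3) = -2/3.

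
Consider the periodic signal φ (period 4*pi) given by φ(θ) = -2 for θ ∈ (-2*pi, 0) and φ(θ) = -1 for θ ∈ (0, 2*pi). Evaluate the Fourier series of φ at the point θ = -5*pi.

θ = -5*pi differs from θ = -pi by -1 full period(s), and the series is 4*pi-periodic.
φ is continuous at θ = -pi with value -2, so the series converges to -2 there.

-2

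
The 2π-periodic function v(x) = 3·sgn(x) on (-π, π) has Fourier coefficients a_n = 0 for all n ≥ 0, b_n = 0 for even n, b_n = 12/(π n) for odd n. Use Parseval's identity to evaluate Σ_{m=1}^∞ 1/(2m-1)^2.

Parseval: Σ b_n^2 = (1/π) ∫_{-π}^{π} v(x)^2 dx = 18.
Only odd n contribute, with b_n^2 = 144/(π^2 n^2), so Σ_{m≥1} 1/(2m-1)^2 = π^2·(18)/144 = pi**2/8.

pi**2/8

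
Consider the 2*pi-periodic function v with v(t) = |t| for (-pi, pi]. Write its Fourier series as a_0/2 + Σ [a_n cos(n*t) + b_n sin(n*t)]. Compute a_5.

a_5 = 1/pi ∫_{-pi}^{pi} v(t) cos(5*t) dt.
v is even and cos(5*t) is even, so the integrand is even and a_5 = 2/pi ∫_0^{pi} v(t) cos(5*t) dt.
Integrating by parts (boundary term plus one more integral), an antiderivative of (t) cos(5*t) is t*sin(5*t)/5 + cos(5*t)/25; evaluating from 0 to pi: ∫_{0}^{pi} (t) cos(5*t) dt = (-1/25) - (1/25) = -2/25.
Hence a_5 = (2/pi)·(-2/25) = -4/(25*pi).

-4/(25*pi)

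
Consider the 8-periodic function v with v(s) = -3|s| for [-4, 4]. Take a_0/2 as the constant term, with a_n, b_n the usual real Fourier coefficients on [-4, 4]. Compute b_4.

b_4 = 1/4 ∫_{-4}^{4} v(s) sin(pi*s) ds.
v is even and sin(pi*s) is odd, so the integrand is odd over a symmetric interval and the integral vanishes.

0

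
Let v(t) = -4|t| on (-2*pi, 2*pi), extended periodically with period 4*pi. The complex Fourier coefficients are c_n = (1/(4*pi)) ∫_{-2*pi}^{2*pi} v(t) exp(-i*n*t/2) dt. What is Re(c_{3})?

Since v is real-valued, Re(c_{3}) = (1/(4*pi)) ∫_{-2*pi}^{2*pi} v(t) cos(3*t/2) dt = a_{3}/2.
v is even and cos(3*t/2) is even, so the integrand is even: ∫_{-2*pi}^{2*pi} v(t) cos(3*t/2) dt = 2∫_0^{2*pi} v(t) cos(3*t/2) dt.
Integrating by parts (boundary term plus one more integral), an antiderivative of (-4*t) cos(3*t/2) is -8*t*sin(3*t/2)/3 - 16*cos(3*t/2)/9; evaluating from 0 to 2*pi: ∫_{0}^{2*pi} (-4*t) cos(3*t/2) dt = (16/9) - (-16/9) = 32/9.
So ∫_{-2*pi}^{2*pi} v(t) cos(3*t/2) dt = 64/9.
Hence Re(c_{3}) = (1/(4*pi))·(64/9) = 16/(9*pi).

16/(9*pi)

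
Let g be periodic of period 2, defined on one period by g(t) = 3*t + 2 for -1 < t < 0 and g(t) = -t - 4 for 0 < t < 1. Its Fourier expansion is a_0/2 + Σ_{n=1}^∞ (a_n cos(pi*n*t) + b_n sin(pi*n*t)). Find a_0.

a_0 = ∫_{-1}^{1} g(t) dt = -4.

-4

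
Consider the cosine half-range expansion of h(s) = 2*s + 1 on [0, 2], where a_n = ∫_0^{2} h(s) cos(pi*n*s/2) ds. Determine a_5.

a_5 = ∫_0^{2} (2*s + 1) cos(5*pi*s/2) ds.
Integrating by parts (boundary term plus one more integral), an antiderivative of (2*s + 1) cos(5*pi*s/2) is 4*s*sin(5*pi*s/2)/(5*pi) + 2*sin(5*pi*s/2)/(5*pi) + 8*cos(5*pi*s/2)/(25*pi**2); evaluating from 0 to 2: ∫_{0}^{2} (2*s + 1) cos(5*pi*s/2) ds = (-8/(25*pi**2)) - (8/(25*pi**2)) = -16/(25*pi**2).
Hence a_5 = -16/(25*pi**2).

-16/(25*pi**2)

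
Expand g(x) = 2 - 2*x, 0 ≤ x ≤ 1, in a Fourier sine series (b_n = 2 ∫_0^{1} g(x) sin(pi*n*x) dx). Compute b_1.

b_1 = 2 ∫_0^{1} (2 - 2*x) sin(pi*x) dx.
Integrating by parts (boundary term plus one more integral), an antiderivative of (2 - 2*x) sin(pi*x) is 2*x*cos(pi*x)/pi - 2*sin(pi*x)/pi**2 - 2*cos(pi*x)/pi; evaluating from 0 to 1: ∫_{0}^{1} (2 - 2*x) sin(pi*x) dx = (0) - (-2/pi) = 2/pi.
Hence b_1 = 2·(2/pi) = 4/pi.

4/pi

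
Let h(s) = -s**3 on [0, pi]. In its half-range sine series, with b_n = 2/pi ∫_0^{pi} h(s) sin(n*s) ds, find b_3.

4/9 - 2*pi**2/3

b_3 = 2/pi ∫_0^{pi} (-s**3) sin(3*s) ds.
Integrating by parts three times (tabular method), an antiderivative of (-s**3) sin(3*s) is s**3*cos(3*s)/3 - s**2*sin(3*s)/3 - 2*s*cos(3*s)/9 + 2*sin(3*s)/27; evaluating from 0 to pi: ∫_{0}^{pi} (-s**3) sin(3*s) ds = (pi*(2 - 3*pi**2)/9) - (0) = pi*(2 - 3*pi**2)/9.
Hence b_3 = (2/pi)·(pi*(2 - 3*pi**2)/9) = 4/9 - 2*pi**2/3.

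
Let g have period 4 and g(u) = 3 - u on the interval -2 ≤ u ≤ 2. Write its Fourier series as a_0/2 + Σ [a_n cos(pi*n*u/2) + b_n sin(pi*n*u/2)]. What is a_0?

a_0 = 1/2 ∫_{-2}^{2} g(u) du = 1/2 · (12) = 6.

6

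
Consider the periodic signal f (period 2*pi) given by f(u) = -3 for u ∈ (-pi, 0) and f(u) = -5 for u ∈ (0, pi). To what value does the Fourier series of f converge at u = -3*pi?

-4

u = -3*pi differs from u = -pi by -1 full period(s), and the series is 2*pi-periodic.
At u = -pi the one-sided limits are f(-pi^-) = -5 and f(-pi^+) = -3.
By Dirichlet's theorem the series converges to their average, [(-5) + (-3)]/2 = -4.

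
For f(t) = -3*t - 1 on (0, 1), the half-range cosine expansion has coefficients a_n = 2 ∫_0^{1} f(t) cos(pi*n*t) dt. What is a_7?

12/(49*pi**2)

a_7 = 2 ∫_0^{1} (-3*t - 1) cos(7*pi*t) dt.
Integrating by parts (boundary term plus one more integral), an antiderivative of (-3*t - 1) cos(7*pi*t) is -3*t*sin(7*pi*t)/(7*pi) - sin(7*pi*t)/(7*pi) - 3*cos(7*pi*t)/(49*pi**2); evaluating from 0 to 1: ∫_{0}^{1} (-3*t - 1) cos(7*pi*t) dt = (3/(49*pi**2)) - (-3/(49*pi**2)) = 6/(49*pi**2).
Hence a_7 = 2·(6/(49*pi**2)) = 12/(49*pi**2).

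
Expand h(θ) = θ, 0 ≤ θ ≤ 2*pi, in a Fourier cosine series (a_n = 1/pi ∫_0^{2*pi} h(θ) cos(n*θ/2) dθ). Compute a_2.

a_2 = 1/pi ∫_0^{2*pi} (θ) cos(θ) dθ.
Integrating by parts (boundary term plus one more integral), an antiderivative of (θ) cos(θ) is θ*sin(θ) + cos(θ); evaluating from 0 to 2*pi: ∫_{0}^{2*pi} (θ) cos(θ) dθ = (1) - (1) = 0.
Hence a_2 = (1/pi)·(0) = 0.

0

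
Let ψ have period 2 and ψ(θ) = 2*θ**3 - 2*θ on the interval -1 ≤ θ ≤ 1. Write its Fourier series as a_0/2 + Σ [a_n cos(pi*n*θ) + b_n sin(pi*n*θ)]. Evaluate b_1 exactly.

-24/pi**3

b_1 = ∫_{-1}^{1} ψ(θ) sin(pi*θ) dθ.
ψ is odd and sin(pi*θ) is odd, so the integrand is even and b_1 = 2 ∫_0^{1} ψ(θ) sin(pi*θ) dθ.
Integrating by parts three times (tabular method), an antiderivative of (2*θ**3 - 2*θ) sin(pi*θ) is -2*θ**3*cos(pi*θ)/pi + 6*θ**2*sin(pi*θ)/pi**2 + 12*θ*cos(pi*θ)/pi**3 + 2*θ*cos(pi*θ)/pi - 2*sin(pi*θ)/pi**2 - 12*sin(pi*θ)/pi**4; evaluating from 0 to 1: ∫_{0}^{1} (2*θ**3 - 2*θ) sin(pi*θ) dθ = (-12/pi**3) - (0) = -12/pi**3.
Hence b_1 = 2·(-12/pi**3) = -24/pi**3.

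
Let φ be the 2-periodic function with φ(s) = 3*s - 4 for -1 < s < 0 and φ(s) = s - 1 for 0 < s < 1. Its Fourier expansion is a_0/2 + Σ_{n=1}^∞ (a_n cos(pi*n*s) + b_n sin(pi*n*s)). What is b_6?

b_6 = ∫_{-1}^{1} φ(s) sin(6*pi*s) ds.
Split the integral at the breakpoints.
Integrating by parts (boundary term plus one more integral), an antiderivative of (3*s - 4) sin(6*pi*s) is -s*cos(6*pi*s)/(2*pi) + sin(6*pi*s)/(12*pi**2) + 2*cos(6*pi*s)/(3*pi); evaluating from -1 to 0: ∫_{-1}^{0} (3*s - 4) sin(6*pi*s) ds = (2/(3*pi)) - (7/(6*pi)) = -1/(2*pi).
Integrating by parts (boundary term plus one more integral), an antiderivative of (s - 1) sin(6*pi*s) is -s*cos(6*pi*s)/(6*pi) + sin(6*pi*s)/(36*pi**2) + cos(6*pi*s)/(6*pi); evaluating from 0 to 1: ∫_{0}^{1} (s - 1) sin(6*pi*s) ds = (0) - (1/(6*pi)) = -1/(6*pi).
Summing the pieces gives b_6 = -2/(3*pi).

-2/(3*pi)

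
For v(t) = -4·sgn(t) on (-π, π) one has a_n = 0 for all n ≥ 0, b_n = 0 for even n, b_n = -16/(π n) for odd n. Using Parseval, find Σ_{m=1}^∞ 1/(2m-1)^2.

pi**2/8

Parseval: Σ b_n^2 = (1/π) ∫_{-π}^{π} v(t)^2 dt = 32.
Only odd n contribute, with b_n^2 = 256/(π^2 n^2), so Σ_{m≥1} 1/(2m-1)^2 = π^2·(32)/256 = pi**2/8.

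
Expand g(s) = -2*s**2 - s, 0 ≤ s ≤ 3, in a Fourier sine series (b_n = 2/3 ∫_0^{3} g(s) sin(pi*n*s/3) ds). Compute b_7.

b_7 = 2/3 ∫_0^{3} (-2*s**2 - s) sin(7*pi*s/3) ds.
Integrating by parts twice (tabular method), an antiderivative of (-2*s**2 - s) sin(7*pi*s/3) is 6*s**2*cos(7*pi*s/3)/(7*pi) - 36*s*sin(7*pi*s/3)/(49*pi**2) + 3*s*cos(7*pi*s/3)/(7*pi) - 9*sin(7*pi*s/3)/(49*pi**2) - 108*cos(7*pi*s/3)/(343*pi**3); evaluating from 0 to 3: ∫_{0}^{3} (-2*s**2 - s) sin(7*pi*s/3) ds = (-9/pi + 108/(343*pi**3)) - (-108/(343*pi**3)) = -9/pi + 216/(343*pi**3).
Hence b_7 = (2/3)·(-9/pi + 216/(343*pi**3)) = -6/pi + 144/(343*pi**3).

-6/pi + 144/(343*pi**3)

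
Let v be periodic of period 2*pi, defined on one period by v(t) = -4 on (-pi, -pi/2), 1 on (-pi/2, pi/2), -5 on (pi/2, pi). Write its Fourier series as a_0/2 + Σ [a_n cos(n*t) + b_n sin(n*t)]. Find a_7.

-11/(7*pi)

a_7 = 1/pi ∫_{-pi}^{pi} v(t) cos(7*t) dt.
Split the integral at the breakpoints.
Directly, an antiderivative of (-4) cos(7*t) is -4*sin(7*t)/7; evaluating from -pi to -pi/2: ∫_{-pi}^{-pi/2} (-4) cos(7*t) dt = (-4/7) - (0) = -4/7.
Directly, an antiderivative of (1) cos(7*t) is sin(7*t)/7; evaluating from -pi/2 to pi/2: ∫_{-pi/2}^{pi/2} (1) cos(7*t) dt = (-1/7) - (1/7) = -2/7.
Directly, an antiderivative of (-5) cos(7*t) is -5*sin(7*t)/7; evaluating from pi/2 to pi: ∫_{pi/2}^{pi} (-5) cos(7*t) dt = (0) - (5/7) = -5/7.
Summing the pieces and multiplying by (1/pi) gives a_7 = -11/(7*pi).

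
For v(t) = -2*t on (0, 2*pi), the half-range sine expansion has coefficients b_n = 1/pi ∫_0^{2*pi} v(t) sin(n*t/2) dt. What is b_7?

b_7 = 1/pi ∫_0^{2*pi} (-2*t) sin(7*t/2) dt.
Integrating by parts (boundary term plus one more integral), an antiderivative of (-2*t) sin(7*t/2) is 4*t*cos(7*t/2)/7 - 8*sin(7*t/2)/49; evaluating from 0 to 2*pi: ∫_{0}^{2*pi} (-2*t) sin(7*t/2) dt = (-8*pi/7) - (0) = -8*pi/7.
Hence b_7 = (1/pi)·(-8*pi/7) = -8/7.

-8/7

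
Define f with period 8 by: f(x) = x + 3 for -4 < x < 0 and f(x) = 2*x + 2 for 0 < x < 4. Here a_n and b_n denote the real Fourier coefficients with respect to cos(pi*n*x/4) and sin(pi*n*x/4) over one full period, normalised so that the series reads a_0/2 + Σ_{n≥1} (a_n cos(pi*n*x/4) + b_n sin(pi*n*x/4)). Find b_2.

b_2 = 1/4 ∫_{-4}^{4} f(x) sin(pi*x/2) dx.
Split the integral at the breakpoints.
Integrating by parts (boundary term plus one more integral), an antiderivative of (x + 3) sin(pi*x/2) is -2*x*cos(pi*x/2)/pi + 4*sin(pi*x/2)/pi**2 - 6*cos(pi*x/2)/pi; evaluating from -4 to 0: ∫_{-4}^{0} (x + 3) sin(pi*x/2) dx = (-6/pi) - (2/pi) = -8/pi.
Integrating by parts (boundary term plus one more integral), an antiderivative of (2*x + 2) sin(pi*x/2) is -4*x*cos(pi*x/2)/pi + 8*sin(pi*x/2)/pi**2 - 4*cos(pi*x/2)/pi; evaluating from 0 to 4: ∫_{0}^{4} (2*x + 2) sin(pi*x/2) dx = (-20/pi) - (-4/pi) = -16/pi.
Summing the pieces and multiplying by (1/4) gives b_2 = -6/pi.

-6/pi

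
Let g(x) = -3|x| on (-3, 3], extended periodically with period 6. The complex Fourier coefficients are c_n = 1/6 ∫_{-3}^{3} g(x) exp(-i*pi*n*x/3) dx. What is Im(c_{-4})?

Since g is real-valued, Im(c_{-4}) = -1/6 ∫_{-3}^{3} g(x) sin(-4*pi*x/3) dx = b_{4}/2.
(g is even, so the integrand is odd over a symmetric interval and the integral vanishes.)

0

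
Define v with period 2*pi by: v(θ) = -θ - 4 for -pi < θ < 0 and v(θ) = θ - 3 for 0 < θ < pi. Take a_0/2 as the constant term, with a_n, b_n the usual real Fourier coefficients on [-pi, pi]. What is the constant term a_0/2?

-7/2 + pi/2

a_0 = 1/pi ∫_{-pi}^{pi} v(θ) dθ = 1/pi · (pi*(-7 + pi)) = -7 + pi.
So the constant term a_0/2 = -7/2 + pi/2.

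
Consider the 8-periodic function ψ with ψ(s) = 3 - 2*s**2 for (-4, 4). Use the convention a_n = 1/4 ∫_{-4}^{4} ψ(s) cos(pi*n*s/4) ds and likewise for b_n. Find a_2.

a_2 = 1/4 ∫_{-4}^{4} ψ(s) cos(pi*s/2) ds.
ψ is even and cos(pi*s/2) is even, so the integrand is even and a_2 = 1/2 ∫_0^{4} ψ(s) cos(pi*s/2) ds.
Integrating by parts twice (tabular method), an antiderivative of (3 - 2*s**2) cos(pi*s/2) is -4*s**2*sin(pi*s/2)/pi - 16*s*cos(pi*s/2)/pi**2 + 32*sin(pi*s/2)/pi**3 + 6*sin(pi*s/2)/pi; evaluating from 0 to 4: ∫_{0}^{4} (3 - 2*s**2) cos(pi*s/2) ds = (-64/pi**2) - (0) = -64/pi**2.
Hence a_2 = (1/2)·(-64/pi**2) = -32/pi**2.

-32/pi**2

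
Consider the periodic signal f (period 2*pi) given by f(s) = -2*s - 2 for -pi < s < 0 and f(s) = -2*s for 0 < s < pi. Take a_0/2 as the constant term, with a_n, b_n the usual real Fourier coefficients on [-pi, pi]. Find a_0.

-2

a_0 = 1/pi ∫_{-pi}^{pi} f(s) ds = 1/pi · (-2*pi) = -2.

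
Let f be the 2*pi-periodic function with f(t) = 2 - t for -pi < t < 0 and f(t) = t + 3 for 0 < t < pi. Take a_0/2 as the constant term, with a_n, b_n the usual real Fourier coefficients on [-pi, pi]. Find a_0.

pi + 5

a_0 = 1/pi ∫_{-pi}^{pi} f(t) dt = 1/pi · (pi*(pi + 5)) = pi + 5.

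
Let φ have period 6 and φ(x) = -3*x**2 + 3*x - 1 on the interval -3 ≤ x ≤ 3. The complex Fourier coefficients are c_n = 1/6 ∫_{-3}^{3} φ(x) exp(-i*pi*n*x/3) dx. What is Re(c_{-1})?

54/pi**2

Since φ is real-valued, Re(c_{-1}) = 1/6 ∫_{-3}^{3} φ(x) cos(-pi*x/3) dx = a_{1}/2.
Integrating by parts twice (tabular method), an antiderivative of (-3*x**2 + 3*x - 1) cos(-pi*x/3) is -9*x**2*sin(pi*x/3)/pi + 9*x*sin(pi*x/3)/pi - 54*x*cos(pi*x/3)/pi**2 - 3*sin(pi*x/3)/pi + 162*sin(pi*x/3)/pi**3 + 27*cos(pi*x/3)/pi**2; evaluating from -3 to 3: ∫_{-3}^{3} (-3*x**2 + 3*x - 1) cos(-pi*x/3) dx = (135/pi**2) - (-189/pi**2) = 324/pi**2.
Hence Re(c_{-1}) = (1/6)·(324/pi**2) = 54/pi**2.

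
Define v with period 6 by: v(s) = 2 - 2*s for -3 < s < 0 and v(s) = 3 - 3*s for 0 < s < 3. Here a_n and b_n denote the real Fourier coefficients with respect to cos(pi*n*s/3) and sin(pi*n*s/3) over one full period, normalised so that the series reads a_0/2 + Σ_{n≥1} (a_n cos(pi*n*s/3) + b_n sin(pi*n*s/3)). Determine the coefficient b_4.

15/(4*pi)

b_4 = 1/3 ∫_{-3}^{3} v(s) sin(4*pi*s/3) ds.
Split the integral at the breakpoints.
Integrating by parts (boundary term plus one more integral), an antiderivative of (2 - 2*s) sin(4*pi*s/3) is 3*s*cos(4*pi*s/3)/(2*pi) - 9*sin(4*pi*s/3)/(8*pi**2) - 3*cos(4*pi*s/3)/(2*pi); evaluating from -3 to 0: ∫_{-3}^{0} (2 - 2*s) sin(4*pi*s/3) ds = (-3/(2*pi)) - (-6/pi) = 9/(2*pi).
Integrating by parts (boundary term plus one more integral), an antiderivative of (3 - 3*s) sin(4*pi*s/3) is 9*s*cos(4*pi*s/3)/(4*pi) - 27*sin(4*pi*s/3)/(16*pi**2) - 9*cos(4*pi*s/3)/(4*pi); evaluating from 0 to 3: ∫_{0}^{3} (3 - 3*s) sin(4*pi*s/3) ds = (9/(2*pi)) - (-9/(4*pi)) = 27/(4*pi).
Summing the pieces and multiplying by (1/3) gives b_4 = 15/(4*pi).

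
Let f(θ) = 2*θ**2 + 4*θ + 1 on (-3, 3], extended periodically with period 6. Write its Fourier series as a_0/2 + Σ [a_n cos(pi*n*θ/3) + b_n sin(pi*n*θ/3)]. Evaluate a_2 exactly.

18/pi**2

a_2 = 1/3 ∫_{-3}^{3} f(θ) cos(2*pi*θ/3) dθ.
Integrating by parts twice (tabular method), an antiderivative of (2*θ**2 + 4*θ + 1) cos(2*pi*θ/3) is 3*θ**2*sin(2*pi*θ/3)/pi + 6*θ*sin(2*pi*θ/3)/pi + 9*θ*cos(2*pi*θ/3)/pi**2 - 27*sin(2*pi*θ/3)/(2*pi**3) + 3*sin(2*pi*θ/3)/(2*pi) + 9*cos(2*pi*θ/3)/pi**2; evaluating from -3 to 3: ∫_{-3}^{3} (2*θ**2 + 4*θ + 1) cos(2*pi*θ/3) dθ = (36/pi**2) - (-18/pi**2) = 54/pi**2.
Hence a_2 = (1/3)·(54/pi**2) = 18/pi**2.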